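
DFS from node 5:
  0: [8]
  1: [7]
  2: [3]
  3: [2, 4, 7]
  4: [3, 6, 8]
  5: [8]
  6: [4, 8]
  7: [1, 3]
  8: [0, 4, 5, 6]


Visit 5, push [8]
Visit 8, push [6, 4, 0]
Visit 0, push []
Visit 4, push [6, 3]
Visit 3, push [7, 2]
Visit 2, push []
Visit 7, push [1]
Visit 1, push []
Visit 6, push []

DFS order: [5, 8, 0, 4, 3, 2, 7, 1, 6]


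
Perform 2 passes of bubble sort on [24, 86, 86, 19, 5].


Initial: [24, 86, 86, 19, 5]
Pass 1: [24, 86, 19, 5, 86] (2 swaps)
Pass 2: [24, 19, 5, 86, 86] (2 swaps)

After 2 passes: [24, 19, 5, 86, 86]


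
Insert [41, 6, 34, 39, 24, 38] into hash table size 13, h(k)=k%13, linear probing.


Insert 41: h=2 -> slot 2
Insert 6: h=6 -> slot 6
Insert 34: h=8 -> slot 8
Insert 39: h=0 -> slot 0
Insert 24: h=11 -> slot 11
Insert 38: h=12 -> slot 12

Table: [39, None, 41, None, None, None, 6, None, 34, None, None, 24, 38]


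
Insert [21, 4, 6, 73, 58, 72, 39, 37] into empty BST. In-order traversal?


Insert 21: root
Insert 4: L from 21
Insert 6: L from 21 -> R from 4
Insert 73: R from 21
Insert 58: R from 21 -> L from 73
Insert 72: R from 21 -> L from 73 -> R from 58
Insert 39: R from 21 -> L from 73 -> L from 58
Insert 37: R from 21 -> L from 73 -> L from 58 -> L from 39

In-order: [4, 6, 21, 37, 39, 58, 72, 73]


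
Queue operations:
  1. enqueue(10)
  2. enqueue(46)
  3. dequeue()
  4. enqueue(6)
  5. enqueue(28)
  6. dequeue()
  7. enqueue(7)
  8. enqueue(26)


enqueue(10) -> [10]
enqueue(46) -> [10, 46]
dequeue()->10, [46]
enqueue(6) -> [46, 6]
enqueue(28) -> [46, 6, 28]
dequeue()->46, [6, 28]
enqueue(7) -> [6, 28, 7]
enqueue(26) -> [6, 28, 7, 26]

Final queue: [6, 28, 7, 26]


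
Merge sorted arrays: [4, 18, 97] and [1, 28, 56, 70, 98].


Take 1 from B
Take 4 from A
Take 18 from A
Take 28 from B
Take 56 from B
Take 70 from B
Take 97 from A

Merged: [1, 4, 18, 28, 56, 70, 97, 98]


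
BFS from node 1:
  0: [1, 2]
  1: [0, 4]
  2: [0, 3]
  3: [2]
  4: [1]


Visit 1, enqueue [0, 4]
Visit 0, enqueue [2]
Visit 4, enqueue []
Visit 2, enqueue [3]
Visit 3, enqueue []

BFS order: [1, 0, 4, 2, 3]


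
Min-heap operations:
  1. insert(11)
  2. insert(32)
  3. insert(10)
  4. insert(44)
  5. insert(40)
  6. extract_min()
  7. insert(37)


insert(11) -> [11]
insert(32) -> [11, 32]
insert(10) -> [10, 32, 11]
insert(44) -> [10, 32, 11, 44]
insert(40) -> [10, 32, 11, 44, 40]
extract_min()->10, [11, 32, 40, 44]
insert(37) -> [11, 32, 40, 44, 37]

Final heap: [11, 32, 40, 44, 37]


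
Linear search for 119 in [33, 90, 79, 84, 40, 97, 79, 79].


i=0: 33!=119
i=1: 90!=119
i=2: 79!=119
i=3: 84!=119
i=4: 40!=119
i=5: 97!=119
i=6: 79!=119
i=7: 79!=119

Not found, 8 comps


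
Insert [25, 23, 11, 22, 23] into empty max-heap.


Insert 25: [25]
Insert 23: [25, 23]
Insert 11: [25, 23, 11]
Insert 22: [25, 23, 11, 22]
Insert 23: [25, 23, 11, 22, 23]

Final heap: [25, 23, 11, 22, 23]


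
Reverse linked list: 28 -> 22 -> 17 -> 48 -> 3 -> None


Step 1: curr=28, set curr.next=prev(None) | reversed so far: 28
Step 2: curr=22, set curr.next=prev(28) | reversed so far: 22 -> 28
Step 3: curr=17, set curr.next=prev(22) | reversed so far: 17 -> 22 -> 28
Step 4: curr=48, set curr.next=prev(17) | reversed so far: 48 -> 17 -> 22 -> 28
Step 5: curr=3, set curr.next=prev(48) | reversed so far: 3 -> 48 -> 17 -> 22 -> 28

3 -> 48 -> 17 -> 22 -> 28 -> None


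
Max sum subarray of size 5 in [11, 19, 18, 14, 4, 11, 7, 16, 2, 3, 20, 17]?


[0:5]: 66
[1:6]: 66
[2:7]: 54
[3:8]: 52
[4:9]: 40
[5:10]: 39
[6:11]: 48
[7:12]: 58

Max: 66 at [0:5]


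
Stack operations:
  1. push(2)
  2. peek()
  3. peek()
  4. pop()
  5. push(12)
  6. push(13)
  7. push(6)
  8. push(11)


push(2) -> [2]
peek()->2
peek()->2
pop()->2, []
push(12) -> [12]
push(13) -> [12, 13]
push(6) -> [12, 13, 6]
push(11) -> [12, 13, 6, 11]

Final stack: [12, 13, 6, 11]


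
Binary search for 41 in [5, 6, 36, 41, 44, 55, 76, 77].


Step 1: lo=0, hi=7, mid=3, val=41

Found at index 3


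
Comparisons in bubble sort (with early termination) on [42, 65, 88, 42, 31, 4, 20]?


Algorithm: bubble sort (with early termination)
Input: [42, 65, 88, 42, 31, 4, 20]
Sorted: [4, 20, 31, 42, 42, 65, 88]

21


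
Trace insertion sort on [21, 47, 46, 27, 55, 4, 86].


Initial: [21, 47, 46, 27, 55, 4, 86]
Insert 47: [21, 47, 46, 27, 55, 4, 86]
Insert 46: [21, 46, 47, 27, 55, 4, 86]
Insert 27: [21, 27, 46, 47, 55, 4, 86]
Insert 55: [21, 27, 46, 47, 55, 4, 86]
Insert 4: [4, 21, 27, 46, 47, 55, 86]
Insert 86: [4, 21, 27, 46, 47, 55, 86]

Sorted: [4, 21, 27, 46, 47, 55, 86]


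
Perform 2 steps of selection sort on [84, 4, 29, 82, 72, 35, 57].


Initial: [84, 4, 29, 82, 72, 35, 57]
Step 1: min=4 at 1
  Swap: [4, 84, 29, 82, 72, 35, 57]
Step 2: min=29 at 2
  Swap: [4, 29, 84, 82, 72, 35, 57]

After 2 steps: [4, 29, 84, 82, 72, 35, 57]


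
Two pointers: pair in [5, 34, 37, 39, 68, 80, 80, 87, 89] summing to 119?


lo=0(5)+hi=8(89)=94
lo=1(34)+hi=8(89)=123
lo=1(34)+hi=7(87)=121
lo=1(34)+hi=6(80)=114
lo=2(37)+hi=6(80)=117
lo=3(39)+hi=6(80)=119

Yes: 39+80=119


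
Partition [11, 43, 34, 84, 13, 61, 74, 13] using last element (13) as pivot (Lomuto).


Pivot: 13
  11 <= 13: advance i (no swap)
  13 <= 13: swap -> [11, 13, 34, 84, 43, 61, 74, 13]
Place pivot at 2: [11, 13, 13, 84, 43, 61, 74, 34]

Partitioned: [11, 13, 13, 84, 43, 61, 74, 34]


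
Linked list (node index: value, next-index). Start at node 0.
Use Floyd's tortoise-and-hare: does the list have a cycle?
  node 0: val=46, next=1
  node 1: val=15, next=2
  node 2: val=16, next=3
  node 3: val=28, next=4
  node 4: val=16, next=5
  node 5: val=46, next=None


Floyd's tortoise (slow, +1) and hare (fast, +2):
  init: slow=0, fast=0
  step 1: slow=1, fast=2
  step 2: slow=2, fast=4
  step 3: fast 4->5->None, no cycle

Cycle: no


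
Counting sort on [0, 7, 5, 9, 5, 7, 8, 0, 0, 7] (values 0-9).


Input: [0, 7, 5, 9, 5, 7, 8, 0, 0, 7]
Counts: [3, 0, 0, 0, 0, 2, 0, 3, 1, 1]

Sorted: [0, 0, 0, 5, 5, 7, 7, 7, 8, 9]


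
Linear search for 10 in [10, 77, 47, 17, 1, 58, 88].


i=0: 10==10 found!

Found at 0, 1 comps


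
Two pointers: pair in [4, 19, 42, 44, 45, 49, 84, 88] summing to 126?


lo=0(4)+hi=7(88)=92
lo=1(19)+hi=7(88)=107
lo=2(42)+hi=7(88)=130
lo=2(42)+hi=6(84)=126

Yes: 42+84=126


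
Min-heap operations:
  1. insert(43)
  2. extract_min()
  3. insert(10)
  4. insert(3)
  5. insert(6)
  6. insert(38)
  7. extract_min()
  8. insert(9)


insert(43) -> [43]
extract_min()->43, []
insert(10) -> [10]
insert(3) -> [3, 10]
insert(6) -> [3, 10, 6]
insert(38) -> [3, 10, 6, 38]
extract_min()->3, [6, 10, 38]
insert(9) -> [6, 9, 38, 10]

Final heap: [6, 9, 38, 10]


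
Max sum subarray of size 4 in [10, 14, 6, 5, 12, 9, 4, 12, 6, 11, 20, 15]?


[0:4]: 35
[1:5]: 37
[2:6]: 32
[3:7]: 30
[4:8]: 37
[5:9]: 31
[6:10]: 33
[7:11]: 49
[8:12]: 52

Max: 52 at [8:12]


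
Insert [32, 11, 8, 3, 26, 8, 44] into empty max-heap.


Insert 32: [32]
Insert 11: [32, 11]
Insert 8: [32, 11, 8]
Insert 3: [32, 11, 8, 3]
Insert 26: [32, 26, 8, 3, 11]
Insert 8: [32, 26, 8, 3, 11, 8]
Insert 44: [44, 26, 32, 3, 11, 8, 8]

Final heap: [44, 26, 32, 3, 11, 8, 8]


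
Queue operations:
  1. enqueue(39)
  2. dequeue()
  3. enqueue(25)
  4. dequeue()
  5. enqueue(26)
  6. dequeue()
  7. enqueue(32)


enqueue(39) -> [39]
dequeue()->39, []
enqueue(25) -> [25]
dequeue()->25, []
enqueue(26) -> [26]
dequeue()->26, []
enqueue(32) -> [32]

Final queue: [32]


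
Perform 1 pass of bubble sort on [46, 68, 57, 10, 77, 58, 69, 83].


Initial: [46, 68, 57, 10, 77, 58, 69, 83]
Pass 1: [46, 57, 10, 68, 58, 69, 77, 83] (4 swaps)

After 1 pass: [46, 57, 10, 68, 58, 69, 77, 83]


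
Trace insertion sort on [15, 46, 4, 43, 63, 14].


Initial: [15, 46, 4, 43, 63, 14]
Insert 46: [15, 46, 4, 43, 63, 14]
Insert 4: [4, 15, 46, 43, 63, 14]
Insert 43: [4, 15, 43, 46, 63, 14]
Insert 63: [4, 15, 43, 46, 63, 14]
Insert 14: [4, 14, 15, 43, 46, 63]

Sorted: [4, 14, 15, 43, 46, 63]


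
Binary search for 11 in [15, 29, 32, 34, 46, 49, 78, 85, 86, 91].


Step 1: lo=0, hi=9, mid=4, val=46
Step 2: lo=0, hi=3, mid=1, val=29
Step 3: lo=0, hi=0, mid=0, val=15

Not found


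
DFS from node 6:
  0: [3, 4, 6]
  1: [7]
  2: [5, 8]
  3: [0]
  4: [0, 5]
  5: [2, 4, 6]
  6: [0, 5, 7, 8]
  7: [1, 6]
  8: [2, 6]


Visit 6, push [8, 7, 5, 0]
Visit 0, push [4, 3]
Visit 3, push []
Visit 4, push [5]
Visit 5, push [2]
Visit 2, push [8]
Visit 8, push []
Visit 7, push [1]
Visit 1, push []

DFS order: [6, 0, 3, 4, 5, 2, 8, 7, 1]


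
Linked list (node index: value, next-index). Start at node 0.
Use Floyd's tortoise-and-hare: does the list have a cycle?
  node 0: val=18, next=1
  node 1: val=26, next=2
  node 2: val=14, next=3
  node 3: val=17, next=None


Floyd's tortoise (slow, +1) and hare (fast, +2):
  init: slow=0, fast=0
  step 1: slow=1, fast=2
  step 2: fast 2->3->None, no cycle

Cycle: no


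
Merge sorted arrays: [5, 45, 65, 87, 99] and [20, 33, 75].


Take 5 from A
Take 20 from B
Take 33 from B
Take 45 from A
Take 65 from A
Take 75 from B

Merged: [5, 20, 33, 45, 65, 75, 87, 99]


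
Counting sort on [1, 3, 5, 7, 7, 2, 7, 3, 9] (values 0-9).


Input: [1, 3, 5, 7, 7, 2, 7, 3, 9]
Counts: [0, 1, 1, 2, 0, 1, 0, 3, 0, 1]

Sorted: [1, 2, 3, 3, 5, 7, 7, 7, 9]


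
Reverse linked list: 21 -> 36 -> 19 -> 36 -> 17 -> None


Step 1: curr=21, set curr.next=prev(None) | reversed so far: 21
Step 2: curr=36, set curr.next=prev(21) | reversed so far: 36 -> 21
Step 3: curr=19, set curr.next=prev(36) | reversed so far: 19 -> 36 -> 21
Step 4: curr=36, set curr.next=prev(19) | reversed so far: 36 -> 19 -> 36 -> 21
Step 5: curr=17, set curr.next=prev(36) | reversed so far: 17 -> 36 -> 19 -> 36 -> 21

17 -> 36 -> 19 -> 36 -> 21 -> None


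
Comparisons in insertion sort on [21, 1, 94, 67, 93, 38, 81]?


Algorithm: insertion sort
Input: [21, 1, 94, 67, 93, 38, 81]
Sorted: [1, 21, 38, 67, 81, 93, 94]

13


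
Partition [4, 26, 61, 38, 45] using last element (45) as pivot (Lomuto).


Pivot: 45
  4 <= 45: advance i (no swap)
  26 <= 45: advance i (no swap)
  38 <= 45: swap -> [4, 26, 38, 61, 45]
Place pivot at 3: [4, 26, 38, 45, 61]

Partitioned: [4, 26, 38, 45, 61]


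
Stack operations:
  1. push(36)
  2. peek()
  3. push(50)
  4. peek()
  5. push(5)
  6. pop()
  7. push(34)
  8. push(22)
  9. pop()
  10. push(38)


push(36) -> [36]
peek()->36
push(50) -> [36, 50]
peek()->50
push(5) -> [36, 50, 5]
pop()->5, [36, 50]
push(34) -> [36, 50, 34]
push(22) -> [36, 50, 34, 22]
pop()->22, [36, 50, 34]
push(38) -> [36, 50, 34, 38]

Final stack: [36, 50, 34, 38]


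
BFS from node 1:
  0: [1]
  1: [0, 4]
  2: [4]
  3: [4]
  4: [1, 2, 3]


Visit 1, enqueue [0, 4]
Visit 0, enqueue []
Visit 4, enqueue [2, 3]
Visit 2, enqueue []
Visit 3, enqueue []

BFS order: [1, 0, 4, 2, 3]


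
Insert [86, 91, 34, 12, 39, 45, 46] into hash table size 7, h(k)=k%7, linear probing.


Insert 86: h=2 -> slot 2
Insert 91: h=0 -> slot 0
Insert 34: h=6 -> slot 6
Insert 12: h=5 -> slot 5
Insert 39: h=4 -> slot 4
Insert 45: h=3 -> slot 3
Insert 46: h=4, 4 probes -> slot 1

Table: [91, 46, 86, 45, 39, 12, 34]


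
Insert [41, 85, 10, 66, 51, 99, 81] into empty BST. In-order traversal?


Insert 41: root
Insert 85: R from 41
Insert 10: L from 41
Insert 66: R from 41 -> L from 85
Insert 51: R from 41 -> L from 85 -> L from 66
Insert 99: R from 41 -> R from 85
Insert 81: R from 41 -> L from 85 -> R from 66

In-order: [10, 41, 51, 66, 81, 85, 99]


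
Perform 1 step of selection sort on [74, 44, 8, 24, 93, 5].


Initial: [74, 44, 8, 24, 93, 5]
Step 1: min=5 at 5
  Swap: [5, 44, 8, 24, 93, 74]

After 1 step: [5, 44, 8, 24, 93, 74]


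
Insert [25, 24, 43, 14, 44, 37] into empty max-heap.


Insert 25: [25]
Insert 24: [25, 24]
Insert 43: [43, 24, 25]
Insert 14: [43, 24, 25, 14]
Insert 44: [44, 43, 25, 14, 24]
Insert 37: [44, 43, 37, 14, 24, 25]

Final heap: [44, 43, 37, 14, 24, 25]


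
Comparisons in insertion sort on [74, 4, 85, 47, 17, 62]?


Algorithm: insertion sort
Input: [74, 4, 85, 47, 17, 62]
Sorted: [4, 17, 47, 62, 74, 85]

12


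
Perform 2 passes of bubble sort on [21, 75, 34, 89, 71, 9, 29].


Initial: [21, 75, 34, 89, 71, 9, 29]
Pass 1: [21, 34, 75, 71, 9, 29, 89] (4 swaps)
Pass 2: [21, 34, 71, 9, 29, 75, 89] (3 swaps)

After 2 passes: [21, 34, 71, 9, 29, 75, 89]


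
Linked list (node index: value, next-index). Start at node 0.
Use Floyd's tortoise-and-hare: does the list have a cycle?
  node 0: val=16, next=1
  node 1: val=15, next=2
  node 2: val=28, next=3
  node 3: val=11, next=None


Floyd's tortoise (slow, +1) and hare (fast, +2):
  init: slow=0, fast=0
  step 1: slow=1, fast=2
  step 2: fast 2->3->None, no cycle

Cycle: no


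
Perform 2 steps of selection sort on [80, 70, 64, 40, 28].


Initial: [80, 70, 64, 40, 28]
Step 1: min=28 at 4
  Swap: [28, 70, 64, 40, 80]
Step 2: min=40 at 3
  Swap: [28, 40, 64, 70, 80]

After 2 steps: [28, 40, 64, 70, 80]


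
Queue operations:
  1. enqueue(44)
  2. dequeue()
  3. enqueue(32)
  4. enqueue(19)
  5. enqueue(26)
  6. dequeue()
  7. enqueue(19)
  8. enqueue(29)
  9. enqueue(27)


enqueue(44) -> [44]
dequeue()->44, []
enqueue(32) -> [32]
enqueue(19) -> [32, 19]
enqueue(26) -> [32, 19, 26]
dequeue()->32, [19, 26]
enqueue(19) -> [19, 26, 19]
enqueue(29) -> [19, 26, 19, 29]
enqueue(27) -> [19, 26, 19, 29, 27]

Final queue: [19, 26, 19, 29, 27]


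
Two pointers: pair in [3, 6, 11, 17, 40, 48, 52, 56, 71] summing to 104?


lo=0(3)+hi=8(71)=74
lo=1(6)+hi=8(71)=77
lo=2(11)+hi=8(71)=82
lo=3(17)+hi=8(71)=88
lo=4(40)+hi=8(71)=111
lo=4(40)+hi=7(56)=96
lo=5(48)+hi=7(56)=104

Yes: 48+56=104


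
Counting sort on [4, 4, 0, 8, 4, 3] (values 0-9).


Input: [4, 4, 0, 8, 4, 3]
Counts: [1, 0, 0, 1, 3, 0, 0, 0, 1, 0]

Sorted: [0, 3, 4, 4, 4, 8]


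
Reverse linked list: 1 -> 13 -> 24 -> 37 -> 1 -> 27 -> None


Step 1: curr=1, set curr.next=prev(None) | reversed so far: 1
Step 2: curr=13, set curr.next=prev(1) | reversed so far: 13 -> 1
Step 3: curr=24, set curr.next=prev(13) | reversed so far: 24 -> 13 -> 1
Step 4: curr=37, set curr.next=prev(24) | reversed so far: 37 -> 24 -> 13 -> 1
Step 5: curr=1, set curr.next=prev(37) | reversed so far: 1 -> 37 -> 24 -> 13 -> 1
Step 6: curr=27, set curr.next=prev(1) | reversed so far: 27 -> 1 -> 37 -> 24 -> 13 -> 1

27 -> 1 -> 37 -> 24 -> 13 -> 1 -> None


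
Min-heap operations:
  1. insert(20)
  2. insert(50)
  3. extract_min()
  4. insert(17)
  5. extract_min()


insert(20) -> [20]
insert(50) -> [20, 50]
extract_min()->20, [50]
insert(17) -> [17, 50]
extract_min()->17, [50]

Final heap: [50]


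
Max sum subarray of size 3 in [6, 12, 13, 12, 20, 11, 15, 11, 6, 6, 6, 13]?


[0:3]: 31
[1:4]: 37
[2:5]: 45
[3:6]: 43
[4:7]: 46
[5:8]: 37
[6:9]: 32
[7:10]: 23
[8:11]: 18
[9:12]: 25

Max: 46 at [4:7]


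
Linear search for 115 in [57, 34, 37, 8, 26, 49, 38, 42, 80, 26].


i=0: 57!=115
i=1: 34!=115
i=2: 37!=115
i=3: 8!=115
i=4: 26!=115
i=5: 49!=115
i=6: 38!=115
i=7: 42!=115
i=8: 80!=115
i=9: 26!=115

Not found, 10 comps


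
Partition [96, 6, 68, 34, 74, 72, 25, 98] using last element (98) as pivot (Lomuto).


Pivot: 98
  96 <= 98: advance i (no swap)
  6 <= 98: advance i (no swap)
  68 <= 98: advance i (no swap)
  34 <= 98: advance i (no swap)
  74 <= 98: advance i (no swap)
  72 <= 98: advance i (no swap)
  25 <= 98: advance i (no swap)
Place pivot at 7: [96, 6, 68, 34, 74, 72, 25, 98]

Partitioned: [96, 6, 68, 34, 74, 72, 25, 98]


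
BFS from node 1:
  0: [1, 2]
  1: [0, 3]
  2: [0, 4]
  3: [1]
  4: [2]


Visit 1, enqueue [0, 3]
Visit 0, enqueue [2]
Visit 3, enqueue []
Visit 2, enqueue [4]
Visit 4, enqueue []

BFS order: [1, 0, 3, 2, 4]


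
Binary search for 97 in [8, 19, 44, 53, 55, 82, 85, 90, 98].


Step 1: lo=0, hi=8, mid=4, val=55
Step 2: lo=5, hi=8, mid=6, val=85
Step 3: lo=7, hi=8, mid=7, val=90
Step 4: lo=8, hi=8, mid=8, val=98

Not found


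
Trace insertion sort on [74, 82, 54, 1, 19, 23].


Initial: [74, 82, 54, 1, 19, 23]
Insert 82: [74, 82, 54, 1, 19, 23]
Insert 54: [54, 74, 82, 1, 19, 23]
Insert 1: [1, 54, 74, 82, 19, 23]
Insert 19: [1, 19, 54, 74, 82, 23]
Insert 23: [1, 19, 23, 54, 74, 82]

Sorted: [1, 19, 23, 54, 74, 82]


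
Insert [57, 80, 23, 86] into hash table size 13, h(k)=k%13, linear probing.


Insert 57: h=5 -> slot 5
Insert 80: h=2 -> slot 2
Insert 23: h=10 -> slot 10
Insert 86: h=8 -> slot 8

Table: [None, None, 80, None, None, 57, None, None, 86, None, 23, None, None]


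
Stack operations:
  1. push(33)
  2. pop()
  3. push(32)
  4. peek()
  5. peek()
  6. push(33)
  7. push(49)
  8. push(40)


push(33) -> [33]
pop()->33, []
push(32) -> [32]
peek()->32
peek()->32
push(33) -> [32, 33]
push(49) -> [32, 33, 49]
push(40) -> [32, 33, 49, 40]

Final stack: [32, 33, 49, 40]


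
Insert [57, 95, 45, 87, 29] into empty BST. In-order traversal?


Insert 57: root
Insert 95: R from 57
Insert 45: L from 57
Insert 87: R from 57 -> L from 95
Insert 29: L from 57 -> L from 45

In-order: [29, 45, 57, 87, 95]


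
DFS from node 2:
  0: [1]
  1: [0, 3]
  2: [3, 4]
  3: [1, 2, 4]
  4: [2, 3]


Visit 2, push [4, 3]
Visit 3, push [4, 1]
Visit 1, push [0]
Visit 0, push []
Visit 4, push []

DFS order: [2, 3, 1, 0, 4]


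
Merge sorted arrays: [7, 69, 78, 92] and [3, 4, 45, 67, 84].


Take 3 from B
Take 4 from B
Take 7 from A
Take 45 from B
Take 67 from B
Take 69 from A
Take 78 from A
Take 84 from B

Merged: [3, 4, 7, 45, 67, 69, 78, 84, 92]


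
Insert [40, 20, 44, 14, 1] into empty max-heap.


Insert 40: [40]
Insert 20: [40, 20]
Insert 44: [44, 20, 40]
Insert 14: [44, 20, 40, 14]
Insert 1: [44, 20, 40, 14, 1]

Final heap: [44, 20, 40, 14, 1]


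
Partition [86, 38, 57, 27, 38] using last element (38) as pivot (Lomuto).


Pivot: 38
  38 <= 38: swap -> [38, 86, 57, 27, 38]
  27 <= 38: swap -> [38, 27, 57, 86, 38]
Place pivot at 2: [38, 27, 38, 86, 57]

Partitioned: [38, 27, 38, 86, 57]


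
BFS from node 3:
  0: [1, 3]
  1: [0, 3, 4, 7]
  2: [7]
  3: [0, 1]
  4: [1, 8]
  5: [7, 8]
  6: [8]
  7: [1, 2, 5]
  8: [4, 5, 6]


Visit 3, enqueue [0, 1]
Visit 0, enqueue []
Visit 1, enqueue [4, 7]
Visit 4, enqueue [8]
Visit 7, enqueue [2, 5]
Visit 8, enqueue [6]
Visit 2, enqueue []
Visit 5, enqueue []
Visit 6, enqueue []

BFS order: [3, 0, 1, 4, 7, 8, 2, 5, 6]


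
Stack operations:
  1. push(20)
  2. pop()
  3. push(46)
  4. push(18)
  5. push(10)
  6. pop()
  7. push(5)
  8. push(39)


push(20) -> [20]
pop()->20, []
push(46) -> [46]
push(18) -> [46, 18]
push(10) -> [46, 18, 10]
pop()->10, [46, 18]
push(5) -> [46, 18, 5]
push(39) -> [46, 18, 5, 39]

Final stack: [46, 18, 5, 39]


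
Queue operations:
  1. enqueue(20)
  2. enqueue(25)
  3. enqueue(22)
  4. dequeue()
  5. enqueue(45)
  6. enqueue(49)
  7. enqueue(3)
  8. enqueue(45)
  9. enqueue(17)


enqueue(20) -> [20]
enqueue(25) -> [20, 25]
enqueue(22) -> [20, 25, 22]
dequeue()->20, [25, 22]
enqueue(45) -> [25, 22, 45]
enqueue(49) -> [25, 22, 45, 49]
enqueue(3) -> [25, 22, 45, 49, 3]
enqueue(45) -> [25, 22, 45, 49, 3, 45]
enqueue(17) -> [25, 22, 45, 49, 3, 45, 17]

Final queue: [25, 22, 45, 49, 3, 45, 17]


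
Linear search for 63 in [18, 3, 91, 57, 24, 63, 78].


i=0: 18!=63
i=1: 3!=63
i=2: 91!=63
i=3: 57!=63
i=4: 24!=63
i=5: 63==63 found!

Found at 5, 6 comps


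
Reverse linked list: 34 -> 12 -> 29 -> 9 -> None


Step 1: curr=34, set curr.next=prev(None) | reversed so far: 34
Step 2: curr=12, set curr.next=prev(34) | reversed so far: 12 -> 34
Step 3: curr=29, set curr.next=prev(12) | reversed so far: 29 -> 12 -> 34
Step 4: curr=9, set curr.next=prev(29) | reversed so far: 9 -> 29 -> 12 -> 34

9 -> 29 -> 12 -> 34 -> None


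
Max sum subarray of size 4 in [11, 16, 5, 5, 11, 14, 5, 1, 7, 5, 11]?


[0:4]: 37
[1:5]: 37
[2:6]: 35
[3:7]: 35
[4:8]: 31
[5:9]: 27
[6:10]: 18
[7:11]: 24

Max: 37 at [0:4]


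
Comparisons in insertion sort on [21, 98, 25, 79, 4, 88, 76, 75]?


Algorithm: insertion sort
Input: [21, 98, 25, 79, 4, 88, 76, 75]
Sorted: [4, 21, 25, 75, 76, 79, 88, 98]

20


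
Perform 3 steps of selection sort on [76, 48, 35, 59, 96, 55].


Initial: [76, 48, 35, 59, 96, 55]
Step 1: min=35 at 2
  Swap: [35, 48, 76, 59, 96, 55]
Step 2: min=48 at 1
  Swap: [35, 48, 76, 59, 96, 55]
Step 3: min=55 at 5
  Swap: [35, 48, 55, 59, 96, 76]

After 3 steps: [35, 48, 55, 59, 96, 76]


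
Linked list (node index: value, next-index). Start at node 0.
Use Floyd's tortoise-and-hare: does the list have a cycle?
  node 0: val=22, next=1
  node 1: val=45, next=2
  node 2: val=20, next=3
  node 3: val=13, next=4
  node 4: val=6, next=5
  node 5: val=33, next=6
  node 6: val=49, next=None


Floyd's tortoise (slow, +1) and hare (fast, +2):
  init: slow=0, fast=0
  step 1: slow=1, fast=2
  step 2: slow=2, fast=4
  step 3: slow=3, fast=6
  step 4: fast -> None, no cycle

Cycle: no


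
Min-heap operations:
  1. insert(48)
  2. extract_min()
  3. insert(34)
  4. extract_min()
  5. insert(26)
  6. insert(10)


insert(48) -> [48]
extract_min()->48, []
insert(34) -> [34]
extract_min()->34, []
insert(26) -> [26]
insert(10) -> [10, 26]

Final heap: [10, 26]


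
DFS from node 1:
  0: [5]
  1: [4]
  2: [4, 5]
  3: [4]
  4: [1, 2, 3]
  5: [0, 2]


Visit 1, push [4]
Visit 4, push [3, 2]
Visit 2, push [5]
Visit 5, push [0]
Visit 0, push []
Visit 3, push []

DFS order: [1, 4, 2, 5, 0, 3]


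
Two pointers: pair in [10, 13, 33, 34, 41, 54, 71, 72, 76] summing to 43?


lo=0(10)+hi=8(76)=86
lo=0(10)+hi=7(72)=82
lo=0(10)+hi=6(71)=81
lo=0(10)+hi=5(54)=64
lo=0(10)+hi=4(41)=51
lo=0(10)+hi=3(34)=44
lo=0(10)+hi=2(33)=43

Yes: 10+33=43


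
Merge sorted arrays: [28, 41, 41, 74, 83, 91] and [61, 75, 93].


Take 28 from A
Take 41 from A
Take 41 from A
Take 61 from B
Take 74 from A
Take 75 from B
Take 83 from A
Take 91 from A

Merged: [28, 41, 41, 61, 74, 75, 83, 91, 93]


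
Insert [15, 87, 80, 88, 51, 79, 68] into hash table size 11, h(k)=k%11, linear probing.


Insert 15: h=4 -> slot 4
Insert 87: h=10 -> slot 10
Insert 80: h=3 -> slot 3
Insert 88: h=0 -> slot 0
Insert 51: h=7 -> slot 7
Insert 79: h=2 -> slot 2
Insert 68: h=2, 3 probes -> slot 5

Table: [88, None, 79, 80, 15, 68, None, 51, None, None, 87]


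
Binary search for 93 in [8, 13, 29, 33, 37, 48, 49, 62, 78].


Step 1: lo=0, hi=8, mid=4, val=37
Step 2: lo=5, hi=8, mid=6, val=49
Step 3: lo=7, hi=8, mid=7, val=62
Step 4: lo=8, hi=8, mid=8, val=78

Not found


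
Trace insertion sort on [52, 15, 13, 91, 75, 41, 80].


Initial: [52, 15, 13, 91, 75, 41, 80]
Insert 15: [15, 52, 13, 91, 75, 41, 80]
Insert 13: [13, 15, 52, 91, 75, 41, 80]
Insert 91: [13, 15, 52, 91, 75, 41, 80]
Insert 75: [13, 15, 52, 75, 91, 41, 80]
Insert 41: [13, 15, 41, 52, 75, 91, 80]
Insert 80: [13, 15, 41, 52, 75, 80, 91]

Sorted: [13, 15, 41, 52, 75, 80, 91]


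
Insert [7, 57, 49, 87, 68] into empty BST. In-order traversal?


Insert 7: root
Insert 57: R from 7
Insert 49: R from 7 -> L from 57
Insert 87: R from 7 -> R from 57
Insert 68: R from 7 -> R from 57 -> L from 87

In-order: [7, 49, 57, 68, 87]


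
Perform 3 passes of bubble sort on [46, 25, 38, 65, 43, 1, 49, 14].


Initial: [46, 25, 38, 65, 43, 1, 49, 14]
Pass 1: [25, 38, 46, 43, 1, 49, 14, 65] (6 swaps)
Pass 2: [25, 38, 43, 1, 46, 14, 49, 65] (3 swaps)
Pass 3: [25, 38, 1, 43, 14, 46, 49, 65] (2 swaps)

After 3 passes: [25, 38, 1, 43, 14, 46, 49, 65]


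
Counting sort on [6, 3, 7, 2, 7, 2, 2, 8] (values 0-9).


Input: [6, 3, 7, 2, 7, 2, 2, 8]
Counts: [0, 0, 3, 1, 0, 0, 1, 2, 1, 0]

Sorted: [2, 2, 2, 3, 6, 7, 7, 8]


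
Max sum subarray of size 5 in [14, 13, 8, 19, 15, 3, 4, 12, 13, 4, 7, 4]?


[0:5]: 69
[1:6]: 58
[2:7]: 49
[3:8]: 53
[4:9]: 47
[5:10]: 36
[6:11]: 40
[7:12]: 40

Max: 69 at [0:5]


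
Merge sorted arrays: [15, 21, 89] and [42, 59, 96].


Take 15 from A
Take 21 from A
Take 42 from B
Take 59 from B
Take 89 from A

Merged: [15, 21, 42, 59, 89, 96]


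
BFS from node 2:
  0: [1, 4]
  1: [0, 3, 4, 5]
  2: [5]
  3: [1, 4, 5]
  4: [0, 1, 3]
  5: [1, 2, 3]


Visit 2, enqueue [5]
Visit 5, enqueue [1, 3]
Visit 1, enqueue [0, 4]
Visit 3, enqueue []
Visit 0, enqueue []
Visit 4, enqueue []

BFS order: [2, 5, 1, 3, 0, 4]


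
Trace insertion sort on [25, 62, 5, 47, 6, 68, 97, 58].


Initial: [25, 62, 5, 47, 6, 68, 97, 58]
Insert 62: [25, 62, 5, 47, 6, 68, 97, 58]
Insert 5: [5, 25, 62, 47, 6, 68, 97, 58]
Insert 47: [5, 25, 47, 62, 6, 68, 97, 58]
Insert 6: [5, 6, 25, 47, 62, 68, 97, 58]
Insert 68: [5, 6, 25, 47, 62, 68, 97, 58]
Insert 97: [5, 6, 25, 47, 62, 68, 97, 58]
Insert 58: [5, 6, 25, 47, 58, 62, 68, 97]

Sorted: [5, 6, 25, 47, 58, 62, 68, 97]


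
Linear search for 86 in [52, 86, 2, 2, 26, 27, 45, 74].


i=0: 52!=86
i=1: 86==86 found!

Found at 1, 2 comps


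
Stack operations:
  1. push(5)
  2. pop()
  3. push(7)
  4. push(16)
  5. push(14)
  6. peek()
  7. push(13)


push(5) -> [5]
pop()->5, []
push(7) -> [7]
push(16) -> [7, 16]
push(14) -> [7, 16, 14]
peek()->14
push(13) -> [7, 16, 14, 13]

Final stack: [7, 16, 14, 13]


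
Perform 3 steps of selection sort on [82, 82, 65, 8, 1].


Initial: [82, 82, 65, 8, 1]
Step 1: min=1 at 4
  Swap: [1, 82, 65, 8, 82]
Step 2: min=8 at 3
  Swap: [1, 8, 65, 82, 82]
Step 3: min=65 at 2
  Swap: [1, 8, 65, 82, 82]

After 3 steps: [1, 8, 65, 82, 82]


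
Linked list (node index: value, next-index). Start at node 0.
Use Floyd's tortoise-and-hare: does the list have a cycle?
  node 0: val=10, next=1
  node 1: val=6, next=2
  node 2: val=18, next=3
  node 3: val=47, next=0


Floyd's tortoise (slow, +1) and hare (fast, +2):
  init: slow=0, fast=0
  step 1: slow=1, fast=2
  step 2: slow=2, fast=0
  step 3: slow=3, fast=2
  step 4: slow=0, fast=0
  slow == fast at node 0: cycle detected

Cycle: yes


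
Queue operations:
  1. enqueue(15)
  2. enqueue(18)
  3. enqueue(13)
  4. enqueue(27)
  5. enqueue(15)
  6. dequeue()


enqueue(15) -> [15]
enqueue(18) -> [15, 18]
enqueue(13) -> [15, 18, 13]
enqueue(27) -> [15, 18, 13, 27]
enqueue(15) -> [15, 18, 13, 27, 15]
dequeue()->15, [18, 13, 27, 15]

Final queue: [18, 13, 27, 15]


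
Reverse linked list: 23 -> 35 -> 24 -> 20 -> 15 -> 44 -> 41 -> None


Step 1: curr=23, set curr.next=prev(None) | reversed so far: 23
Step 2: curr=35, set curr.next=prev(23) | reversed so far: 35 -> 23
Step 3: curr=24, set curr.next=prev(35) | reversed so far: 24 -> 35 -> 23
Step 4: curr=20, set curr.next=prev(24) | reversed so far: 20 -> 24 -> 35 -> 23
Step 5: curr=15, set curr.next=prev(20) | reversed so far: 15 -> 20 -> 24 -> 35 -> 23
Step 6: curr=44, set curr.next=prev(15) | reversed so far: 44 -> 15 -> 20 -> 24 -> 35 -> 23
Step 7: curr=41, set curr.next=prev(44) | reversed so far: 41 -> 44 -> 15 -> 20 -> 24 -> 35 -> 23

41 -> 44 -> 15 -> 20 -> 24 -> 35 -> 23 -> None


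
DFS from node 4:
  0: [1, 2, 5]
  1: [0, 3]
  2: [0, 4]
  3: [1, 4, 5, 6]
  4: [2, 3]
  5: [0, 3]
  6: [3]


Visit 4, push [3, 2]
Visit 2, push [0]
Visit 0, push [5, 1]
Visit 1, push [3]
Visit 3, push [6, 5]
Visit 5, push []
Visit 6, push []

DFS order: [4, 2, 0, 1, 3, 5, 6]


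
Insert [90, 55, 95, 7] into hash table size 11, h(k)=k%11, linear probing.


Insert 90: h=2 -> slot 2
Insert 55: h=0 -> slot 0
Insert 95: h=7 -> slot 7
Insert 7: h=7, 1 probes -> slot 8

Table: [55, None, 90, None, None, None, None, 95, 7, None, None]


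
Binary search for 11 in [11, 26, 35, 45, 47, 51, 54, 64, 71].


Step 1: lo=0, hi=8, mid=4, val=47
Step 2: lo=0, hi=3, mid=1, val=26
Step 3: lo=0, hi=0, mid=0, val=11

Found at index 0


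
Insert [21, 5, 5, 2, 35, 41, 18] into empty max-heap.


Insert 21: [21]
Insert 5: [21, 5]
Insert 5: [21, 5, 5]
Insert 2: [21, 5, 5, 2]
Insert 35: [35, 21, 5, 2, 5]
Insert 41: [41, 21, 35, 2, 5, 5]
Insert 18: [41, 21, 35, 2, 5, 5, 18]

Final heap: [41, 21, 35, 2, 5, 5, 18]


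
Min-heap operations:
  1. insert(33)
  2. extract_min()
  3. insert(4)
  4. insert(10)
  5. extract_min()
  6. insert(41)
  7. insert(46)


insert(33) -> [33]
extract_min()->33, []
insert(4) -> [4]
insert(10) -> [4, 10]
extract_min()->4, [10]
insert(41) -> [10, 41]
insert(46) -> [10, 41, 46]

Final heap: [10, 41, 46]


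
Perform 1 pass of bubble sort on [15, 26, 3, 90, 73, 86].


Initial: [15, 26, 3, 90, 73, 86]
Pass 1: [15, 3, 26, 73, 86, 90] (3 swaps)

After 1 pass: [15, 3, 26, 73, 86, 90]


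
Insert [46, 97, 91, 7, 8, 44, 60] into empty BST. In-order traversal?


Insert 46: root
Insert 97: R from 46
Insert 91: R from 46 -> L from 97
Insert 7: L from 46
Insert 8: L from 46 -> R from 7
Insert 44: L from 46 -> R from 7 -> R from 8
Insert 60: R from 46 -> L from 97 -> L from 91

In-order: [7, 8, 44, 46, 60, 91, 97]


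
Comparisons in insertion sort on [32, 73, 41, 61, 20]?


Algorithm: insertion sort
Input: [32, 73, 41, 61, 20]
Sorted: [20, 32, 41, 61, 73]

9


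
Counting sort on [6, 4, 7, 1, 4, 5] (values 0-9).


Input: [6, 4, 7, 1, 4, 5]
Counts: [0, 1, 0, 0, 2, 1, 1, 1, 0, 0]

Sorted: [1, 4, 4, 5, 6, 7]


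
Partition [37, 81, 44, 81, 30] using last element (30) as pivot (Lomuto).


Pivot: 30
Place pivot at 0: [30, 81, 44, 81, 37]

Partitioned: [30, 81, 44, 81, 37]


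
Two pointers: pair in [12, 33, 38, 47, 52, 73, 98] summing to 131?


lo=0(12)+hi=6(98)=110
lo=1(33)+hi=6(98)=131

Yes: 33+98=131


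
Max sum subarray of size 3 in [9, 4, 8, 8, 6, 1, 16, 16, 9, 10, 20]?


[0:3]: 21
[1:4]: 20
[2:5]: 22
[3:6]: 15
[4:7]: 23
[5:8]: 33
[6:9]: 41
[7:10]: 35
[8:11]: 39

Max: 41 at [6:9]


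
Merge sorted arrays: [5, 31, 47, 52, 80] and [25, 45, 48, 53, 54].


Take 5 from A
Take 25 from B
Take 31 from A
Take 45 from B
Take 47 from A
Take 48 from B
Take 52 from A
Take 53 from B
Take 54 from B

Merged: [5, 25, 31, 45, 47, 48, 52, 53, 54, 80]


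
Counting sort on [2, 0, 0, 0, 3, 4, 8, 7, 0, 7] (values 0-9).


Input: [2, 0, 0, 0, 3, 4, 8, 7, 0, 7]
Counts: [4, 0, 1, 1, 1, 0, 0, 2, 1, 0]

Sorted: [0, 0, 0, 0, 2, 3, 4, 7, 7, 8]


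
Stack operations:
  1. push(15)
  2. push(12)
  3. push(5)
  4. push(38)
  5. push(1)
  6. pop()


push(15) -> [15]
push(12) -> [15, 12]
push(5) -> [15, 12, 5]
push(38) -> [15, 12, 5, 38]
push(1) -> [15, 12, 5, 38, 1]
pop()->1, [15, 12, 5, 38]

Final stack: [15, 12, 5, 38]


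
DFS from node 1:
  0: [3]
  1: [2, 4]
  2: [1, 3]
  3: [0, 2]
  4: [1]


Visit 1, push [4, 2]
Visit 2, push [3]
Visit 3, push [0]
Visit 0, push []
Visit 4, push []

DFS order: [1, 2, 3, 0, 4]


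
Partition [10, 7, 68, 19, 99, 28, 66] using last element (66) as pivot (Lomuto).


Pivot: 66
  10 <= 66: advance i (no swap)
  7 <= 66: advance i (no swap)
  19 <= 66: swap -> [10, 7, 19, 68, 99, 28, 66]
  28 <= 66: swap -> [10, 7, 19, 28, 99, 68, 66]
Place pivot at 4: [10, 7, 19, 28, 66, 68, 99]

Partitioned: [10, 7, 19, 28, 66, 68, 99]


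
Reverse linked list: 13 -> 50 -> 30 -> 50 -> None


Step 1: curr=13, set curr.next=prev(None) | reversed so far: 13
Step 2: curr=50, set curr.next=prev(13) | reversed so far: 50 -> 13
Step 3: curr=30, set curr.next=prev(50) | reversed so far: 30 -> 50 -> 13
Step 4: curr=50, set curr.next=prev(30) | reversed so far: 50 -> 30 -> 50 -> 13

50 -> 30 -> 50 -> 13 -> None


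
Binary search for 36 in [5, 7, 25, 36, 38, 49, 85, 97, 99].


Step 1: lo=0, hi=8, mid=4, val=38
Step 2: lo=0, hi=3, mid=1, val=7
Step 3: lo=2, hi=3, mid=2, val=25
Step 4: lo=3, hi=3, mid=3, val=36

Found at index 3


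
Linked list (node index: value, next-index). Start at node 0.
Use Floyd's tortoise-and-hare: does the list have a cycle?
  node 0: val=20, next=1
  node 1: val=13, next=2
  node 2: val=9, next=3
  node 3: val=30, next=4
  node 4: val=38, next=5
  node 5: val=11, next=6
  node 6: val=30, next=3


Floyd's tortoise (slow, +1) and hare (fast, +2):
  init: slow=0, fast=0
  step 1: slow=1, fast=2
  step 2: slow=2, fast=4
  step 3: slow=3, fast=6
  step 4: slow=4, fast=4
  slow == fast at node 4: cycle detected

Cycle: yes


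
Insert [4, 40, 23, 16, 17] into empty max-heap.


Insert 4: [4]
Insert 40: [40, 4]
Insert 23: [40, 4, 23]
Insert 16: [40, 16, 23, 4]
Insert 17: [40, 17, 23, 4, 16]

Final heap: [40, 17, 23, 4, 16]


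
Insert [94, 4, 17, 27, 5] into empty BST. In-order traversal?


Insert 94: root
Insert 4: L from 94
Insert 17: L from 94 -> R from 4
Insert 27: L from 94 -> R from 4 -> R from 17
Insert 5: L from 94 -> R from 4 -> L from 17

In-order: [4, 5, 17, 27, 94]


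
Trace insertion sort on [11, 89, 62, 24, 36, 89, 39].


Initial: [11, 89, 62, 24, 36, 89, 39]
Insert 89: [11, 89, 62, 24, 36, 89, 39]
Insert 62: [11, 62, 89, 24, 36, 89, 39]
Insert 24: [11, 24, 62, 89, 36, 89, 39]
Insert 36: [11, 24, 36, 62, 89, 89, 39]
Insert 89: [11, 24, 36, 62, 89, 89, 39]
Insert 39: [11, 24, 36, 39, 62, 89, 89]

Sorted: [11, 24, 36, 39, 62, 89, 89]


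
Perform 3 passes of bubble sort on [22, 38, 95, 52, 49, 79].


Initial: [22, 38, 95, 52, 49, 79]
Pass 1: [22, 38, 52, 49, 79, 95] (3 swaps)
Pass 2: [22, 38, 49, 52, 79, 95] (1 swaps)
Pass 3: [22, 38, 49, 52, 79, 95] (0 swaps)

After 3 passes: [22, 38, 49, 52, 79, 95]


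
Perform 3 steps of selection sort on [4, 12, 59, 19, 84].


Initial: [4, 12, 59, 19, 84]
Step 1: min=4 at 0
  Swap: [4, 12, 59, 19, 84]
Step 2: min=12 at 1
  Swap: [4, 12, 59, 19, 84]
Step 3: min=19 at 3
  Swap: [4, 12, 19, 59, 84]

After 3 steps: [4, 12, 19, 59, 84]


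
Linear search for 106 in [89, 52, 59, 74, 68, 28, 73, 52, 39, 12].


i=0: 89!=106
i=1: 52!=106
i=2: 59!=106
i=3: 74!=106
i=4: 68!=106
i=5: 28!=106
i=6: 73!=106
i=7: 52!=106
i=8: 39!=106
i=9: 12!=106

Not found, 10 comps


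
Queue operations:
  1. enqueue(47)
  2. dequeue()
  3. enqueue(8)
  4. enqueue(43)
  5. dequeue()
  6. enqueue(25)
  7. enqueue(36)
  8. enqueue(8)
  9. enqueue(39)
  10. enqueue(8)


enqueue(47) -> [47]
dequeue()->47, []
enqueue(8) -> [8]
enqueue(43) -> [8, 43]
dequeue()->8, [43]
enqueue(25) -> [43, 25]
enqueue(36) -> [43, 25, 36]
enqueue(8) -> [43, 25, 36, 8]
enqueue(39) -> [43, 25, 36, 8, 39]
enqueue(8) -> [43, 25, 36, 8, 39, 8]

Final queue: [43, 25, 36, 8, 39, 8]


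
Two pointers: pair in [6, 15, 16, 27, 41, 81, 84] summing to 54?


lo=0(6)+hi=6(84)=90
lo=0(6)+hi=5(81)=87
lo=0(6)+hi=4(41)=47
lo=1(15)+hi=4(41)=56
lo=1(15)+hi=3(27)=42
lo=2(16)+hi=3(27)=43

No pair found


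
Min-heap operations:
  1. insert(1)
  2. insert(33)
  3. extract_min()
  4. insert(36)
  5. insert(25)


insert(1) -> [1]
insert(33) -> [1, 33]
extract_min()->1, [33]
insert(36) -> [33, 36]
insert(25) -> [25, 36, 33]

Final heap: [25, 36, 33]


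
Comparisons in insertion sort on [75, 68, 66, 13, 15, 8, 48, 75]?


Algorithm: insertion sort
Input: [75, 68, 66, 13, 15, 8, 48, 75]
Sorted: [8, 13, 15, 48, 66, 68, 75, 75]

20


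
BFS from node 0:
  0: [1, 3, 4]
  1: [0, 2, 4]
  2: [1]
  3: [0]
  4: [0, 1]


Visit 0, enqueue [1, 3, 4]
Visit 1, enqueue [2]
Visit 3, enqueue []
Visit 4, enqueue []
Visit 2, enqueue []

BFS order: [0, 1, 3, 4, 2]


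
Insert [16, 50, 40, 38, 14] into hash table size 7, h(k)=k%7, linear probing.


Insert 16: h=2 -> slot 2
Insert 50: h=1 -> slot 1
Insert 40: h=5 -> slot 5
Insert 38: h=3 -> slot 3
Insert 14: h=0 -> slot 0

Table: [14, 50, 16, 38, None, 40, None]


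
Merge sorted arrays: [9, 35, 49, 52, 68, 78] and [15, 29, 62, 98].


Take 9 from A
Take 15 from B
Take 29 from B
Take 35 from A
Take 49 from A
Take 52 from A
Take 62 from B
Take 68 from A
Take 78 from A

Merged: [9, 15, 29, 35, 49, 52, 62, 68, 78, 98]


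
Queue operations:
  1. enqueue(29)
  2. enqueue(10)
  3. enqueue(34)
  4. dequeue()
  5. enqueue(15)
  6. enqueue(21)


enqueue(29) -> [29]
enqueue(10) -> [29, 10]
enqueue(34) -> [29, 10, 34]
dequeue()->29, [10, 34]
enqueue(15) -> [10, 34, 15]
enqueue(21) -> [10, 34, 15, 21]

Final queue: [10, 34, 15, 21]


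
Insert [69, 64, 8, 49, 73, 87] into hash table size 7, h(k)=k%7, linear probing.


Insert 69: h=6 -> slot 6
Insert 64: h=1 -> slot 1
Insert 8: h=1, 1 probes -> slot 2
Insert 49: h=0 -> slot 0
Insert 73: h=3 -> slot 3
Insert 87: h=3, 1 probes -> slot 4

Table: [49, 64, 8, 73, 87, None, 69]


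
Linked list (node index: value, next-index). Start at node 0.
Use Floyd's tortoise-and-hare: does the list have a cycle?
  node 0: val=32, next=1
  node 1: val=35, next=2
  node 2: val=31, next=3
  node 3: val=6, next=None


Floyd's tortoise (slow, +1) and hare (fast, +2):
  init: slow=0, fast=0
  step 1: slow=1, fast=2
  step 2: fast 2->3->None, no cycle

Cycle: no


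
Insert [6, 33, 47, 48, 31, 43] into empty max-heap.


Insert 6: [6]
Insert 33: [33, 6]
Insert 47: [47, 6, 33]
Insert 48: [48, 47, 33, 6]
Insert 31: [48, 47, 33, 6, 31]
Insert 43: [48, 47, 43, 6, 31, 33]

Final heap: [48, 47, 43, 6, 31, 33]


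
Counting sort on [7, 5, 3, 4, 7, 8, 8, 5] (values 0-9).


Input: [7, 5, 3, 4, 7, 8, 8, 5]
Counts: [0, 0, 0, 1, 1, 2, 0, 2, 2, 0]

Sorted: [3, 4, 5, 5, 7, 7, 8, 8]


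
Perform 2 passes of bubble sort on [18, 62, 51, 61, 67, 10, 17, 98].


Initial: [18, 62, 51, 61, 67, 10, 17, 98]
Pass 1: [18, 51, 61, 62, 10, 17, 67, 98] (4 swaps)
Pass 2: [18, 51, 61, 10, 17, 62, 67, 98] (2 swaps)

After 2 passes: [18, 51, 61, 10, 17, 62, 67, 98]


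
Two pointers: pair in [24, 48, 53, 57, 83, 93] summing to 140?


lo=0(24)+hi=5(93)=117
lo=1(48)+hi=5(93)=141
lo=1(48)+hi=4(83)=131
lo=2(53)+hi=4(83)=136
lo=3(57)+hi=4(83)=140

Yes: 57+83=140


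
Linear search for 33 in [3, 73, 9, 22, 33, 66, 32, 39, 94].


i=0: 3!=33
i=1: 73!=33
i=2: 9!=33
i=3: 22!=33
i=4: 33==33 found!

Found at 4, 5 comps


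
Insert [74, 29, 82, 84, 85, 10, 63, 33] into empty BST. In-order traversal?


Insert 74: root
Insert 29: L from 74
Insert 82: R from 74
Insert 84: R from 74 -> R from 82
Insert 85: R from 74 -> R from 82 -> R from 84
Insert 10: L from 74 -> L from 29
Insert 63: L from 74 -> R from 29
Insert 33: L from 74 -> R from 29 -> L from 63

In-order: [10, 29, 33, 63, 74, 82, 84, 85]


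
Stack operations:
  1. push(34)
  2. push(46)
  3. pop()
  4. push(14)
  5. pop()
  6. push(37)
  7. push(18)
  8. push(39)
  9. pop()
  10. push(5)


push(34) -> [34]
push(46) -> [34, 46]
pop()->46, [34]
push(14) -> [34, 14]
pop()->14, [34]
push(37) -> [34, 37]
push(18) -> [34, 37, 18]
push(39) -> [34, 37, 18, 39]
pop()->39, [34, 37, 18]
push(5) -> [34, 37, 18, 5]

Final stack: [34, 37, 18, 5]


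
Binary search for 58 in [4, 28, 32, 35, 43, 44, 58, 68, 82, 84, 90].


Step 1: lo=0, hi=10, mid=5, val=44
Step 2: lo=6, hi=10, mid=8, val=82
Step 3: lo=6, hi=7, mid=6, val=58

Found at index 6


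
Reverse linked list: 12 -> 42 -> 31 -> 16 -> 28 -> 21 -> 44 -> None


Step 1: curr=12, set curr.next=prev(None) | reversed so far: 12
Step 2: curr=42, set curr.next=prev(12) | reversed so far: 42 -> 12
Step 3: curr=31, set curr.next=prev(42) | reversed so far: 31 -> 42 -> 12
Step 4: curr=16, set curr.next=prev(31) | reversed so far: 16 -> 31 -> 42 -> 12
Step 5: curr=28, set curr.next=prev(16) | reversed so far: 28 -> 16 -> 31 -> 42 -> 12
Step 6: curr=21, set curr.next=prev(28) | reversed so far: 21 -> 28 -> 16 -> 31 -> 42 -> 12
Step 7: curr=44, set curr.next=prev(21) | reversed so far: 44 -> 21 -> 28 -> 16 -> 31 -> 42 -> 12

44 -> 21 -> 28 -> 16 -> 31 -> 42 -> 12 -> None


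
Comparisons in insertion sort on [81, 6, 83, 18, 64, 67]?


Algorithm: insertion sort
Input: [81, 6, 83, 18, 64, 67]
Sorted: [6, 18, 64, 67, 81, 83]

11


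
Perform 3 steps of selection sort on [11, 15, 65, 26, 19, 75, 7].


Initial: [11, 15, 65, 26, 19, 75, 7]
Step 1: min=7 at 6
  Swap: [7, 15, 65, 26, 19, 75, 11]
Step 2: min=11 at 6
  Swap: [7, 11, 65, 26, 19, 75, 15]
Step 3: min=15 at 6
  Swap: [7, 11, 15, 26, 19, 75, 65]

After 3 steps: [7, 11, 15, 26, 19, 75, 65]


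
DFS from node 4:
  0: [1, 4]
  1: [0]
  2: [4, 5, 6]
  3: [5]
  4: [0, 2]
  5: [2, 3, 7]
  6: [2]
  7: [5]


Visit 4, push [2, 0]
Visit 0, push [1]
Visit 1, push []
Visit 2, push [6, 5]
Visit 5, push [7, 3]
Visit 3, push []
Visit 7, push []
Visit 6, push []

DFS order: [4, 0, 1, 2, 5, 3, 7, 6]
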